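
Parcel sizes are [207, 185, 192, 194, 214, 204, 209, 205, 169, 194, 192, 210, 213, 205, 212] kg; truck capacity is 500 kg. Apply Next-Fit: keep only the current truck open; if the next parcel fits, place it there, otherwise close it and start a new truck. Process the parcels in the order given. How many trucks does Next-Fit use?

8 trucks

truck 1: place 207 kg, 293 kg left
truck 1: place 185 kg, 108 kg left
truck 2: place 192 kg, 308 kg left
truck 2: place 194 kg, 114 kg left
truck 3: place 214 kg, 286 kg left
truck 3: place 204 kg, 82 kg left
truck 4: place 209 kg, 291 kg left
truck 4: place 205 kg, 86 kg left
truck 5: place 169 kg, 331 kg left
truck 5: place 194 kg, 137 kg left
truck 6: place 192 kg, 308 kg left
truck 6: place 210 kg, 98 kg left
truck 7: place 213 kg, 287 kg left
truck 7: place 205 kg, 82 kg left
truck 8: place 212 kg, 288 kg left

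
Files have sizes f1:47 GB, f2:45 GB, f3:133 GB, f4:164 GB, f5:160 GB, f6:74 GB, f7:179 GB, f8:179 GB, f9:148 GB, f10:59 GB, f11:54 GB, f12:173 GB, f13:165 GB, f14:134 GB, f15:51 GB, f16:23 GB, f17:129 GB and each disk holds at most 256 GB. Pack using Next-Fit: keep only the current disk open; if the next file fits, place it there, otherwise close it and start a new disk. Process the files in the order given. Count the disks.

Put f1 (47 GB) in disk 1; 209 GB remain.
Put f2 (45 GB) in disk 1; 164 GB remain.
Put f3 (133 GB) in disk 1; 31 GB remain.
Put f4 (164 GB) in disk 2; 92 GB remain.
Put f5 (160 GB) in disk 3; 96 GB remain.
Put f6 (74 GB) in disk 3; 22 GB remain.
Put f7 (179 GB) in disk 4; 77 GB remain.
Put f8 (179 GB) in disk 5; 77 GB remain.
Put f9 (148 GB) in disk 6; 108 GB remain.
Put f10 (59 GB) in disk 6; 49 GB remain.
Put f11 (54 GB) in disk 7; 202 GB remain.
Put f12 (173 GB) in disk 7; 29 GB remain.
Put f13 (165 GB) in disk 8; 91 GB remain.
Put f14 (134 GB) in disk 9; 122 GB remain.
Put f15 (51 GB) in disk 9; 71 GB remain.
Put f16 (23 GB) in disk 9; 48 GB remain.
Put f17 (129 GB) in disk 10; 127 GB remain.

10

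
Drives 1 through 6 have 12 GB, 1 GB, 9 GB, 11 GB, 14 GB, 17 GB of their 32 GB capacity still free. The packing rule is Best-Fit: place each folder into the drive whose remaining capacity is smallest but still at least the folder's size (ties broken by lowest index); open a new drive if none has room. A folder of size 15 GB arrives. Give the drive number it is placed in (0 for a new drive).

Drives with room: drive 6 (17 GB).
Tightest fit is drive 6 with 17 GB free.

6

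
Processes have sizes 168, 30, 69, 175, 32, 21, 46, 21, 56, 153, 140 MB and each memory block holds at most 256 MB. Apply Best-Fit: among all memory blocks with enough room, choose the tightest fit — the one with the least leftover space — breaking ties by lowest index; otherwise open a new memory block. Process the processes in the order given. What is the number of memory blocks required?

memory block 1: place 168 MB, 88 MB left
memory block 1: place 30 MB, 58 MB left
memory block 2: place 69 MB, 187 MB left
memory block 2: place 175 MB, 12 MB left
memory block 1: place 32 MB, 26 MB left
memory block 1: place 21 MB, 5 MB left
memory block 3: place 46 MB, 210 MB left
memory block 3: place 21 MB, 189 MB left
memory block 3: place 56 MB, 133 MB left
memory block 4: place 153 MB, 103 MB left
memory block 5: place 140 MB, 116 MB left
Final memory blocks: [168,30,32,21] [69,175] [46,21,56] [153] [140].

5 memory blocks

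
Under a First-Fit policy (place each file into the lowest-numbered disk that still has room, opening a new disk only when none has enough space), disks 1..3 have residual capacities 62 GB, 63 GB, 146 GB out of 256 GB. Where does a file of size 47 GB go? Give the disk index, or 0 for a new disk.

Disks with room: disk 1 (62 GB), disk 2 (63 GB), disk 3 (146 GB).
The first with room is disk 1.

1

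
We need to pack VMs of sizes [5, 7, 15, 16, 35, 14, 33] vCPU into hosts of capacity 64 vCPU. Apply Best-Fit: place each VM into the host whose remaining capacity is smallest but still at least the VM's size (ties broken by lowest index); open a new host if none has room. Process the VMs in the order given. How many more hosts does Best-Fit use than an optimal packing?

Best-Fit: [5,7,15,16,14] [35] [33] → 3 hosts.
Total size 125 vCPU; any packing needs at least ⌈125/64⌉ = 2 hosts.
An optimal packing achieves that bound: [35,16,7,5] [33,15,14] → 2 hosts.
Excess: 3 − 2 = 1.

1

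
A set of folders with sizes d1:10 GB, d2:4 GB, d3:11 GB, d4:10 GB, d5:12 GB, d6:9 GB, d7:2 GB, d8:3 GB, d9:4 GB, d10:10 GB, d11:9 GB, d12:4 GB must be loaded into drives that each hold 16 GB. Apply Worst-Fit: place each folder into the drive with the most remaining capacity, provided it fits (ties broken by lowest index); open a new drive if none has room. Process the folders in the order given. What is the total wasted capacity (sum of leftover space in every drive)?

24

d1 (10 GB) → drive 1 (remaining 6 GB)
d2 (4 GB) → drive 1 (remaining 2 GB)
d3 (11 GB) → drive 2 (remaining 5 GB)
d4 (10 GB) → drive 3 (remaining 6 GB)
d5 (12 GB) → drive 4 (remaining 4 GB)
d6 (9 GB) → drive 5 (remaining 7 GB)
d7 (2 GB) → drive 5 (remaining 5 GB)
d8 (3 GB) → drive 3 (remaining 3 GB)
d9 (4 GB) → drive 2 (remaining 1 GB)
d10 (10 GB) → drive 6 (remaining 6 GB)
d11 (9 GB) → drive 7 (remaining 7 GB)
d12 (4 GB) → drive 7 (remaining 3 GB)
7 drives × 16 GB = 112 GB; used 88 GB; unused 24 GB.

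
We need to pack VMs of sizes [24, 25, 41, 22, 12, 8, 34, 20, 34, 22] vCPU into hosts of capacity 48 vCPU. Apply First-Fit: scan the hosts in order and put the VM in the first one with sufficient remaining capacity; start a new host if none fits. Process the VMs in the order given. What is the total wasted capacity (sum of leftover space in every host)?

24 vCPU → host 1 (remaining 24 vCPU)
25 vCPU → host 2 (remaining 23 vCPU)
41 vCPU → host 3 (remaining 7 vCPU)
22 vCPU → host 1 (remaining 2 vCPU)
12 vCPU → host 2 (remaining 11 vCPU)
8 vCPU → host 2 (remaining 3 vCPU)
34 vCPU → host 4 (remaining 14 vCPU)
20 vCPU → host 5 (remaining 28 vCPU)
34 vCPU → host 6 (remaining 14 vCPU)
22 vCPU → host 5 (remaining 6 vCPU)
6 hosts × 48 vCPU = 288 vCPU; used 242 vCPU; unused 46 vCPU.

46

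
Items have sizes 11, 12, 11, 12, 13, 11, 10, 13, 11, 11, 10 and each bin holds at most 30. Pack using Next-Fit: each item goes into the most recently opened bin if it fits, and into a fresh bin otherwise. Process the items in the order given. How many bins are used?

Put 11 in bin 1; 19 remain.
Put 12 in bin 1; 7 remain.
Put 11 in bin 2; 19 remain.
Put 12 in bin 2; 7 remain.
Put 13 in bin 3; 17 remain.
Put 11 in bin 3; 6 remain.
Put 10 in bin 4; 20 remain.
Put 13 in bin 4; 7 remain.
Put 11 in bin 5; 19 remain.
Put 11 in bin 5; 8 remain.
Put 10 in bin 6; 20 remain.
Final bins: [11,12] [11,12] [13,11] [10,13] [11,11] [10].

6 bins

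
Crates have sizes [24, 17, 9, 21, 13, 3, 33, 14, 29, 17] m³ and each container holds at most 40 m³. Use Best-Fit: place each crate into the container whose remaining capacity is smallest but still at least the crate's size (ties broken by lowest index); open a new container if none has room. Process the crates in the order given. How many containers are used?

6 containers

container 1: place 24 m³, 16 m³ left
container 2: place 17 m³, 23 m³ left
container 1: place 9 m³, 7 m³ left
container 2: place 21 m³, 2 m³ left
container 3: place 13 m³, 27 m³ left
container 1: place 3 m³, 4 m³ left
container 4: place 33 m³, 7 m³ left
container 3: place 14 m³, 13 m³ left
container 5: place 29 m³, 11 m³ left
container 6: place 17 m³, 23 m³ left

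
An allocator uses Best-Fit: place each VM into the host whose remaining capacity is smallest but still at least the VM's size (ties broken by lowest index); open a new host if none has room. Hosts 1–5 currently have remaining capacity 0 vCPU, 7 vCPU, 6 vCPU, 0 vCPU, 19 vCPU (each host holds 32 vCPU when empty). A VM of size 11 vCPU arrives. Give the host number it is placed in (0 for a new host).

Hosts with room: host 5 (19 vCPU).
Tightest fit is host 5 with 19 vCPU free.

5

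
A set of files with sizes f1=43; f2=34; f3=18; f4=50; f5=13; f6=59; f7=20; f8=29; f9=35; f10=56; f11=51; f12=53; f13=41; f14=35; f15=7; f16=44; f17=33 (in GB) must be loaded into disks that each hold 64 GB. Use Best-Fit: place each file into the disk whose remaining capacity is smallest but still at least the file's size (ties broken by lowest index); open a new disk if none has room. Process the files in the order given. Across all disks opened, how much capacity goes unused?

disk 1: place f1 (43 GB), 21 GB left
disk 2: place f2 (34 GB), 30 GB left
disk 1: place f3 (18 GB), 3 GB left
disk 3: place f4 (50 GB), 14 GB left
disk 3: place f5 (13 GB), 1 GB left
disk 4: place f6 (59 GB), 5 GB left
disk 2: place f7 (20 GB), 10 GB left
disk 5: place f8 (29 GB), 35 GB left
disk 5: place f9 (35 GB), 0 GB left
disk 6: place f10 (56 GB), 8 GB left
disk 7: place f11 (51 GB), 13 GB left
disk 8: place f12 (53 GB), 11 GB left
disk 9: place f13 (41 GB), 23 GB left
disk 10: place f14 (35 GB), 29 GB left
disk 6: place f15 (7 GB), 1 GB left
disk 11: place f16 (44 GB), 20 GB left
disk 12: place f17 (33 GB), 31 GB left
12 disks × 64 GB = 768 GB; used 621 GB; unused 147 GB.

147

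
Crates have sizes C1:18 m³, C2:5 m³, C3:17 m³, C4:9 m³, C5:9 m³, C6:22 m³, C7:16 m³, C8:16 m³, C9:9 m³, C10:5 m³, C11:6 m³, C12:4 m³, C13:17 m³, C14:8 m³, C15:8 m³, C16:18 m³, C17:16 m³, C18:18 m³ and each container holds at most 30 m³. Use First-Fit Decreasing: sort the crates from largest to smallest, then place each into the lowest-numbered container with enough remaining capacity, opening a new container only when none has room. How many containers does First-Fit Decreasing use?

9

Sorted descending: 22, 18, 18, 18, 17, 17, 16, 16, 16, 9, 9, 9, 8, 8, 6, 5, 5, 4.
Put 22 m³ in container 1; 8 m³ remain.
Put 18 m³ in container 2; 12 m³ remain.
Put 18 m³ in container 3; 12 m³ remain.
Put 18 m³ in container 4; 12 m³ remain.
Put 17 m³ in container 5; 13 m³ remain.
Put 17 m³ in container 6; 13 m³ remain.
Put 16 m³ in container 7; 14 m³ remain.
Put 16 m³ in container 8; 14 m³ remain.
Put 16 m³ in container 9; 14 m³ remain.
Put 9 m³ in container 2; 3 m³ remain.
Put 9 m³ in container 3; 3 m³ remain.
Put 9 m³ in container 4; 3 m³ remain.
Put 8 m³ in container 1; 0 m³ remain.
Put 8 m³ in container 5; 5 m³ remain.
Put 6 m³ in container 6; 7 m³ remain.
Put 5 m³ in container 5; 0 m³ remain.
Put 5 m³ in container 6; 2 m³ remain.
Put 4 m³ in container 7; 10 m³ remain.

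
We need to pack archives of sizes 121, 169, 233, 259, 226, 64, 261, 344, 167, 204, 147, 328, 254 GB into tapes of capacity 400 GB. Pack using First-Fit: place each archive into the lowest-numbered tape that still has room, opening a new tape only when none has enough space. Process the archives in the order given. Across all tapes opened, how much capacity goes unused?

823

tape 1: place 121 GB, 279 GB left
tape 1: place 169 GB, 110 GB left
tape 2: place 233 GB, 167 GB left
tape 3: place 259 GB, 141 GB left
tape 4: place 226 GB, 174 GB left
tape 1: place 64 GB, 46 GB left
tape 5: place 261 GB, 139 GB left
tape 6: place 344 GB, 56 GB left
tape 2: place 167 GB, 0 GB left
tape 7: place 204 GB, 196 GB left
tape 4: place 147 GB, 27 GB left
tape 8: place 328 GB, 72 GB left
tape 9: place 254 GB, 146 GB left
9 tapes × 400 GB = 3600 GB; used 2777 GB; unused 823 GB.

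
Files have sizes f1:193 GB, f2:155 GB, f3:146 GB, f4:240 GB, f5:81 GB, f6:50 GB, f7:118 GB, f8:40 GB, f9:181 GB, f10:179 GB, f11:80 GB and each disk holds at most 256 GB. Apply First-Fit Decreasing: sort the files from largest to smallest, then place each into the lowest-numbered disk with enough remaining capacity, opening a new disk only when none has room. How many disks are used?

Sorted descending: 240, 193, 181, 179, 155, 146, 118, 81, 80, 50, 40.
240 GB → disk 1 (remaining 16 GB)
193 GB → disk 2 (remaining 63 GB)
181 GB → disk 3 (remaining 75 GB)
179 GB → disk 4 (remaining 77 GB)
155 GB → disk 5 (remaining 101 GB)
146 GB → disk 6 (remaining 110 GB)
118 GB → disk 7 (remaining 138 GB)
81 GB → disk 5 (remaining 20 GB)
80 GB → disk 6 (remaining 30 GB)
50 GB → disk 2 (remaining 13 GB)
40 GB → disk 3 (remaining 35 GB)

7 disks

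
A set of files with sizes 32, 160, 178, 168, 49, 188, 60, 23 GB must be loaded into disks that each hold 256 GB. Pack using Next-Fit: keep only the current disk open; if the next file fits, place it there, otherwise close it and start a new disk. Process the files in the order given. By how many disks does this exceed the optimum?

1

Next-Fit: [32,160] [178] [168,49] [188,60] [23] → 5 disks.
Total size 858 GB; any packing needs at least ⌈858/256⌉ = 4 disks.
An optimal packing achieves that bound: [188,60] [178,49,23] [168,32] [160] → 4 disks.
Excess: 5 − 4 = 1.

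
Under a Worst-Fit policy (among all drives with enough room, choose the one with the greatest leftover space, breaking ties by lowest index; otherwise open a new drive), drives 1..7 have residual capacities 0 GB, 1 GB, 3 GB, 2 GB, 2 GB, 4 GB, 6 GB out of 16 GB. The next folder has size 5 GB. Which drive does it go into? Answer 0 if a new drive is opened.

7

Drives with room: drive 7 (6 GB).
Most room is drive 7 with 6 GB free.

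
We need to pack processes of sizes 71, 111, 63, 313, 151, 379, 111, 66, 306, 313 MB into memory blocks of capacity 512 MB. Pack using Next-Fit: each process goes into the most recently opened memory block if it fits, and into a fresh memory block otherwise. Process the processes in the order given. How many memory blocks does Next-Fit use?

Put 71 MB in memory block 1; 441 MB remain.
Put 111 MB in memory block 1; 330 MB remain.
Put 63 MB in memory block 1; 267 MB remain.
Put 313 MB in memory block 2; 199 MB remain.
Put 151 MB in memory block 2; 48 MB remain.
Put 379 MB in memory block 3; 133 MB remain.
Put 111 MB in memory block 3; 22 MB remain.
Put 66 MB in memory block 4; 446 MB remain.
Put 306 MB in memory block 4; 140 MB remain.
Put 313 MB in memory block 5; 199 MB remain.

5 memory blocks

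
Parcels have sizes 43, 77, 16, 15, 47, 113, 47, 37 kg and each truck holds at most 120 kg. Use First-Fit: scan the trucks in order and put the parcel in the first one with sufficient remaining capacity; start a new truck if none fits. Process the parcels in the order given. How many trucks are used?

Put 43 kg in truck 1; 77 kg remain.
Put 77 kg in truck 1; 0 kg remain.
Put 16 kg in truck 2; 104 kg remain.
Put 15 kg in truck 2; 89 kg remain.
Put 47 kg in truck 2; 42 kg remain.
Put 113 kg in truck 3; 7 kg remain.
Put 47 kg in truck 4; 73 kg remain.
Put 37 kg in truck 2; 5 kg remain.
Final trucks: [43,77] [16,15,47,37] [113] [47].

4 trucks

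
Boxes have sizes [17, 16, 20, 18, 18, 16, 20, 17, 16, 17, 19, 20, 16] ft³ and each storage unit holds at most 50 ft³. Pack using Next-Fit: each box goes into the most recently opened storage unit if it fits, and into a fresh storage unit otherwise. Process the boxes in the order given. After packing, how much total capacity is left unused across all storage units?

120

storage unit 1: place 17 ft³, 33 ft³ left
storage unit 1: place 16 ft³, 17 ft³ left
storage unit 2: place 20 ft³, 30 ft³ left
storage unit 2: place 18 ft³, 12 ft³ left
storage unit 3: place 18 ft³, 32 ft³ left
storage unit 3: place 16 ft³, 16 ft³ left
storage unit 4: place 20 ft³, 30 ft³ left
storage unit 4: place 17 ft³, 13 ft³ left
storage unit 5: place 16 ft³, 34 ft³ left
storage unit 5: place 17 ft³, 17 ft³ left
storage unit 6: place 19 ft³, 31 ft³ left
storage unit 6: place 20 ft³, 11 ft³ left
storage unit 7: place 16 ft³, 34 ft³ left
7 storage units × 50 ft³ = 350 ft³; used 230 ft³; unused 120 ft³.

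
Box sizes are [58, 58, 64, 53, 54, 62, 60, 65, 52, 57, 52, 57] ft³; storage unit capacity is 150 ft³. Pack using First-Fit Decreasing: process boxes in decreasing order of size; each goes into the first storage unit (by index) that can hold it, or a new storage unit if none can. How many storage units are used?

Sorted descending: 65, 64, 62, 60, 58, 58, 57, 57, 54, 53, 52, 52.
65 ft³ → storage unit 1 (remaining 85 ft³)
64 ft³ → storage unit 1 (remaining 21 ft³)
62 ft³ → storage unit 2 (remaining 88 ft³)
60 ft³ → storage unit 2 (remaining 28 ft³)
58 ft³ → storage unit 3 (remaining 92 ft³)
58 ft³ → storage unit 3 (remaining 34 ft³)
57 ft³ → storage unit 4 (remaining 93 ft³)
57 ft³ → storage unit 4 (remaining 36 ft³)
54 ft³ → storage unit 5 (remaining 96 ft³)
53 ft³ → storage unit 5 (remaining 43 ft³)
52 ft³ → storage unit 6 (remaining 98 ft³)
52 ft³ → storage unit 6 (remaining 46 ft³)
Final storage units: [65,64] [62,60] [58,58] [57,57] [54,53] [52,52].

6 storage units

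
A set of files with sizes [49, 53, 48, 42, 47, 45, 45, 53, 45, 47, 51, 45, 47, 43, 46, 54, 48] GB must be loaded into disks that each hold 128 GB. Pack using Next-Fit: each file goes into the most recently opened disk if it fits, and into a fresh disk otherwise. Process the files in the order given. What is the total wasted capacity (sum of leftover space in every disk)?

Put 49 GB in disk 1; 79 GB remain.
Put 53 GB in disk 1; 26 GB remain.
Put 48 GB in disk 2; 80 GB remain.
Put 42 GB in disk 2; 38 GB remain.
Put 47 GB in disk 3; 81 GB remain.
Put 45 GB in disk 3; 36 GB remain.
Put 45 GB in disk 4; 83 GB remain.
Put 53 GB in disk 4; 30 GB remain.
Put 45 GB in disk 5; 83 GB remain.
Put 47 GB in disk 5; 36 GB remain.
Put 51 GB in disk 6; 77 GB remain.
Put 45 GB in disk 6; 32 GB remain.
Put 47 GB in disk 7; 81 GB remain.
Put 43 GB in disk 7; 38 GB remain.
Put 46 GB in disk 8; 82 GB remain.
Put 54 GB in disk 8; 28 GB remain.
Put 48 GB in disk 9; 80 GB remain.
9 disks × 128 GB = 1152 GB; used 808 GB; unused 344 GB.

344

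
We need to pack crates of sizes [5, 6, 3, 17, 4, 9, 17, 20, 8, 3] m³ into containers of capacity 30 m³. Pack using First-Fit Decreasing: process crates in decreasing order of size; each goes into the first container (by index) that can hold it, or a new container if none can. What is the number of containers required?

4

Sorted descending: 20, 17, 17, 9, 8, 6, 5, 4, 3, 3.
Put 20 m³ in container 1; 10 m³ remain.
Put 17 m³ in container 2; 13 m³ remain.
Put 17 m³ in container 3; 13 m³ remain.
Put 9 m³ in container 1; 1 m³ remain.
Put 8 m³ in container 2; 5 m³ remain.
Put 6 m³ in container 3; 7 m³ remain.
Put 5 m³ in container 2; 0 m³ remain.
Put 4 m³ in container 3; 3 m³ remain.
Put 3 m³ in container 3; 0 m³ remain.
Put 3 m³ in container 4; 27 m³ remain.
Final containers: [20,9] [17,8,5] [17,6,4,3] [3].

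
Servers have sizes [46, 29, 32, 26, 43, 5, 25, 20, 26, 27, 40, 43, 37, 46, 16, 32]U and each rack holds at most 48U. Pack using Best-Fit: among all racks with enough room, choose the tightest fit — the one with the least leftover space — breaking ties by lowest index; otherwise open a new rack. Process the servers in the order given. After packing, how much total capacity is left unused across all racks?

Put 46U in rack 1; 2U remain.
Put 29U in rack 2; 19U remain.
Put 32U in rack 3; 16U remain.
Put 26U in rack 4; 22U remain.
Put 43U in rack 5; 5U remain.
Put 5U in rack 5; 0U remain.
Put 25U in rack 6; 23U remain.
Put 20U in rack 4; 2U remain.
Put 26U in rack 7; 22U remain.
Put 27U in rack 8; 21U remain.
Put 40U in rack 9; 8U remain.
Put 43U in rack 10; 5U remain.
Put 37U in rack 11; 11U remain.
Put 46U in rack 12; 2U remain.
Put 16U in rack 3; 0U remain.
Put 32U in rack 13; 16U remain.
13 racks × 48U = 624U; used 493U; unused 131U.

131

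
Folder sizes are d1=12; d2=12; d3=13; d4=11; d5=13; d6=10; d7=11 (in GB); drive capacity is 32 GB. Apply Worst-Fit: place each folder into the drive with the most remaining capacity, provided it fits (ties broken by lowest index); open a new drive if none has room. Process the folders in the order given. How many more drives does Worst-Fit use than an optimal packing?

Worst-Fit: [12,12] [13,11] [13,10] [11] → 4 drives.
Total size 82 GB; any packing needs at least ⌈82/32⌉ = 3 drives.
An optimal packing achieves that bound: [13,13] [12,12] [11,11,10] → 3 drives.
Excess: 4 − 3 = 1.

1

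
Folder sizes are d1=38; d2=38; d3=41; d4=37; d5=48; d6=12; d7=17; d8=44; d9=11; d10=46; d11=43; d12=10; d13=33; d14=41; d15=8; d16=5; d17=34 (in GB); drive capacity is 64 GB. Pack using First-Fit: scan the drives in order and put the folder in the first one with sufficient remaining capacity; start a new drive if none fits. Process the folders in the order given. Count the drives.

drive 1: place d1 (38 GB), 26 GB left
drive 2: place d2 (38 GB), 26 GB left
drive 3: place d3 (41 GB), 23 GB left
drive 4: place d4 (37 GB), 27 GB left
drive 5: place d5 (48 GB), 16 GB left
drive 1: place d6 (12 GB), 14 GB left
drive 2: place d7 (17 GB), 9 GB left
drive 6: place d8 (44 GB), 20 GB left
drive 1: place d9 (11 GB), 3 GB left
drive 7: place d10 (46 GB), 18 GB left
drive 8: place d11 (43 GB), 21 GB left
drive 3: place d12 (10 GB), 13 GB left
drive 9: place d13 (33 GB), 31 GB left
drive 10: place d14 (41 GB), 23 GB left
drive 2: place d15 (8 GB), 1 GB left
drive 3: place d16 (5 GB), 8 GB left
drive 11: place d17 (34 GB), 30 GB left

11 drives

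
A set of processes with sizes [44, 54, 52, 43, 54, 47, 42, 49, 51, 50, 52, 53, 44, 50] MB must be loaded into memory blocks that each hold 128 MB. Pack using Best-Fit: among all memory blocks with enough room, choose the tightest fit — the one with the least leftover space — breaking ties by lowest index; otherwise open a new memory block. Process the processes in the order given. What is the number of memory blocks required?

44 MB → memory block 1 (remaining 84 MB)
54 MB → memory block 1 (remaining 30 MB)
52 MB → memory block 2 (remaining 76 MB)
43 MB → memory block 2 (remaining 33 MB)
54 MB → memory block 3 (remaining 74 MB)
47 MB → memory block 3 (remaining 27 MB)
42 MB → memory block 4 (remaining 86 MB)
49 MB → memory block 4 (remaining 37 MB)
51 MB → memory block 5 (remaining 77 MB)
50 MB → memory block 5 (remaining 27 MB)
52 MB → memory block 6 (remaining 76 MB)
53 MB → memory block 6 (remaining 23 MB)
44 MB → memory block 7 (remaining 84 MB)
50 MB → memory block 7 (remaining 34 MB)
Final memory blocks: [44,54] [52,43] [54,47] [42,49] [51,50] [52,53] [44,50].

7 memory blocks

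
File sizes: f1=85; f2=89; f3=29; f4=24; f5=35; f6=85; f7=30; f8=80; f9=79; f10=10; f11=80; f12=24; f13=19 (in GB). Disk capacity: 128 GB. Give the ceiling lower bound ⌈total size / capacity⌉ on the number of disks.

Total size = 85 + 89 + 29 + 24 + 35 + 85 + 30 + 80 + 79 + 10 + 80 + 24 + 19 = 669 GB.
⌈669 / 128⌉ = 6.

6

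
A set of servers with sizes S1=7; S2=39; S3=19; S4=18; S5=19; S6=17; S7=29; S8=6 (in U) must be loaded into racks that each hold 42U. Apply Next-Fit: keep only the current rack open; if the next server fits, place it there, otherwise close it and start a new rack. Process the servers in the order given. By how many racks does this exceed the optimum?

1

Next-Fit: [7] [39] [19,18] [19,17] [29,6] → 5 racks.
Total size 154U; any packing needs at least ⌈154/42⌉ = 4 racks.
An optimal packing achieves that bound: [39] [29,7,6] [19,19] [18,17] → 4 racks.
Excess: 5 − 4 = 1.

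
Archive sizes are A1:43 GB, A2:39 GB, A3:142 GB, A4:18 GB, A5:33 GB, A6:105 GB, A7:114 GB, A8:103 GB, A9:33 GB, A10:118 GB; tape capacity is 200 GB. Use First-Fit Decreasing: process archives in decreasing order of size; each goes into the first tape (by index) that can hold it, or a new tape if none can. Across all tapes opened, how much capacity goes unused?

252

Sorted descending: 142, 118, 114, 105, 103, 43, 39, 33, 33, 18.
Put 142 GB in tape 1; 58 GB remain.
Put 118 GB in tape 2; 82 GB remain.
Put 114 GB in tape 3; 86 GB remain.
Put 105 GB in tape 4; 95 GB remain.
Put 103 GB in tape 5; 97 GB remain.
Put 43 GB in tape 1; 15 GB remain.
Put 39 GB in tape 2; 43 GB remain.
Put 33 GB in tape 2; 10 GB remain.
Put 33 GB in tape 3; 53 GB remain.
Put 18 GB in tape 3; 35 GB remain.
5 tapes × 200 GB = 1000 GB; used 748 GB; unused 252 GB.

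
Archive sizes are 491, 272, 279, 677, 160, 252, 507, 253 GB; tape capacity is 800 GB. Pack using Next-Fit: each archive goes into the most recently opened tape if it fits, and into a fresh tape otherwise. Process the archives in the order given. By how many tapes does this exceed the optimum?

1

Next-Fit: [491,272] [279] [677] [160,252] [507,253] → 5 tapes.
Total size 2891 GB; any packing needs at least ⌈2891/800⌉ = 4 tapes.
An optimal packing achieves that bound: [677] [507,279] [491,272] [253,252,160] → 4 tapes.
Excess: 5 − 4 = 1.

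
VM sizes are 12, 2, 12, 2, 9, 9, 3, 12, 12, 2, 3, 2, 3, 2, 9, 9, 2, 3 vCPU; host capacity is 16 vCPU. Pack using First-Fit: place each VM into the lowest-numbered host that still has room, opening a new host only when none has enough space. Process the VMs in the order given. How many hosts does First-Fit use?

8 hosts

host 1: place 12 vCPU, 4 vCPU left
host 1: place 2 vCPU, 2 vCPU left
host 2: place 12 vCPU, 4 vCPU left
host 1: place 2 vCPU, 0 vCPU left
host 3: place 9 vCPU, 7 vCPU left
host 4: place 9 vCPU, 7 vCPU left
host 2: place 3 vCPU, 1 vCPU left
host 5: place 12 vCPU, 4 vCPU left
host 6: place 12 vCPU, 4 vCPU left
host 3: place 2 vCPU, 5 vCPU left
host 3: place 3 vCPU, 2 vCPU left
host 3: place 2 vCPU, 0 vCPU left
host 4: place 3 vCPU, 4 vCPU left
host 4: place 2 vCPU, 2 vCPU left
host 7: place 9 vCPU, 7 vCPU left
host 8: place 9 vCPU, 7 vCPU left
host 4: place 2 vCPU, 0 vCPU left
host 5: place 3 vCPU, 1 vCPU left
Final hosts: [12,2,2] [12,3] [9,2,3,2] [9,3,2,2] [12,3] [12] [9] [9].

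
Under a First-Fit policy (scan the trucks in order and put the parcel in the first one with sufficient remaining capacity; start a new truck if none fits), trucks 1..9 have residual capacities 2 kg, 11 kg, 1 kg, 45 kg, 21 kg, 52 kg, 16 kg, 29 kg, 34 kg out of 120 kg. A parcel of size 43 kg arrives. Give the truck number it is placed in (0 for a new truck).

Trucks with room: truck 4 (45 kg), truck 6 (52 kg).
The first with room is truck 4.

4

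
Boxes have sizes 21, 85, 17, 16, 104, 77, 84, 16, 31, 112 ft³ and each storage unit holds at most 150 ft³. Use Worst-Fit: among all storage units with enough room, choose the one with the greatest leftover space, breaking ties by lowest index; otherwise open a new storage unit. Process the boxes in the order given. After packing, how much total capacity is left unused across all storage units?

storage unit 1: place 21 ft³, 129 ft³ left
storage unit 1: place 85 ft³, 44 ft³ left
storage unit 1: place 17 ft³, 27 ft³ left
storage unit 1: place 16 ft³, 11 ft³ left
storage unit 2: place 104 ft³, 46 ft³ left
storage unit 3: place 77 ft³, 73 ft³ left
storage unit 4: place 84 ft³, 66 ft³ left
storage unit 3: place 16 ft³, 57 ft³ left
storage unit 4: place 31 ft³, 35 ft³ left
storage unit 5: place 112 ft³, 38 ft³ left
5 storage units × 150 ft³ = 750 ft³; used 563 ft³; unused 187 ft³.

187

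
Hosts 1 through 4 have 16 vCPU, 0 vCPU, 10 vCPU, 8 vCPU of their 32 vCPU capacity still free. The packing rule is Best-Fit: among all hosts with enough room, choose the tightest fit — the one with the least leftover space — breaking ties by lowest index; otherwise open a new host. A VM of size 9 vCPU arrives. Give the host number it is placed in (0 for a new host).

3

Hosts with room: host 1 (16 vCPU), host 3 (10 vCPU).
Tightest fit is host 3 with 10 vCPU free.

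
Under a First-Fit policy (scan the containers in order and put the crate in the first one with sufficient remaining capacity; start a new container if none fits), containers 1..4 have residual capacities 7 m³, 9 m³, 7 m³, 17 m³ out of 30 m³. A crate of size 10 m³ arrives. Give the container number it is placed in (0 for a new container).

4

Containers with room: container 4 (17 m³).
The first with room is container 4.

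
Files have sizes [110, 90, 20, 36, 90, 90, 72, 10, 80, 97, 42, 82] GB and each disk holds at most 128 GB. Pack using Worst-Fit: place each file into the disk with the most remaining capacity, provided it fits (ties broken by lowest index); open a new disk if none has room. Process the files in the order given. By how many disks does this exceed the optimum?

0

Worst-Fit: [110] [90,20] [36,90] [90] [72,10] [80,42] [97] [82] → 8 disks.
8 files exceed 64 GB (half the capacity), and no two of those can share a disk, so at least 8 disks are needed.
So 8 is already optimal.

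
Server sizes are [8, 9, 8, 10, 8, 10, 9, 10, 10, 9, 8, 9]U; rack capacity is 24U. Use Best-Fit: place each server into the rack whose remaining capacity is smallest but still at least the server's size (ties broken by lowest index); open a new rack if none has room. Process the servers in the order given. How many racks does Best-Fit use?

6 racks

rack 1: place 8U, 16U left
rack 1: place 9U, 7U left
rack 2: place 8U, 16U left
rack 2: place 10U, 6U left
rack 3: place 8U, 16U left
rack 3: place 10U, 6U left
rack 4: place 9U, 15U left
rack 4: place 10U, 5U left
rack 5: place 10U, 14U left
rack 5: place 9U, 5U left
rack 6: place 8U, 16U left
rack 6: place 9U, 7U left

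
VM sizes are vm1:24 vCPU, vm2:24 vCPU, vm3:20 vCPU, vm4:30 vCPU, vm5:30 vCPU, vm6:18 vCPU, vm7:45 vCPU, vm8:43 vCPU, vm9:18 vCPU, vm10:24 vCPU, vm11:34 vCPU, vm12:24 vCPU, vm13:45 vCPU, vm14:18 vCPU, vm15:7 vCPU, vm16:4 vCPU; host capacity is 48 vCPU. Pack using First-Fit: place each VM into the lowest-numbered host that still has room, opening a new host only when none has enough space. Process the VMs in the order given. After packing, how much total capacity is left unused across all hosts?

Put vm1 (24 vCPU) in host 1; 24 vCPU remain.
Put vm2 (24 vCPU) in host 1; 0 vCPU remain.
Put vm3 (20 vCPU) in host 2; 28 vCPU remain.
Put vm4 (30 vCPU) in host 3; 18 vCPU remain.
Put vm5 (30 vCPU) in host 4; 18 vCPU remain.
Put vm6 (18 vCPU) in host 2; 10 vCPU remain.
Put vm7 (45 vCPU) in host 5; 3 vCPU remain.
Put vm8 (43 vCPU) in host 6; 5 vCPU remain.
Put vm9 (18 vCPU) in host 3; 0 vCPU remain.
Put vm10 (24 vCPU) in host 7; 24 vCPU remain.
Put vm11 (34 vCPU) in host 8; 14 vCPU remain.
Put vm12 (24 vCPU) in host 7; 0 vCPU remain.
Put vm13 (45 vCPU) in host 9; 3 vCPU remain.
Put vm14 (18 vCPU) in host 4; 0 vCPU remain.
Put vm15 (7 vCPU) in host 2; 3 vCPU remain.
Put vm16 (4 vCPU) in host 6; 1 vCPU remain.
9 hosts × 48 vCPU = 432 vCPU; used 408 vCPU; unused 24 vCPU.

24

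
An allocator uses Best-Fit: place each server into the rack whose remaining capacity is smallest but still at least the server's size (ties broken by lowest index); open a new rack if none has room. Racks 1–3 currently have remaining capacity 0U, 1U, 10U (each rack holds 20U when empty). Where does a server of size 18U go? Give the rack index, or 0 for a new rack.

No rack has ≥ 18U free, so a new rack is opened.

0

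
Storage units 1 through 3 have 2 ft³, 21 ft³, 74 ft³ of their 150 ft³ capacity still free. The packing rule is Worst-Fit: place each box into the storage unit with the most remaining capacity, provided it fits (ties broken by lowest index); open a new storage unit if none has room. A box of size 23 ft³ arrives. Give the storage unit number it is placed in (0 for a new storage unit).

3

Storage units with room: storage unit 3 (74 ft³).
Most room is storage unit 3 with 74 ft³ free.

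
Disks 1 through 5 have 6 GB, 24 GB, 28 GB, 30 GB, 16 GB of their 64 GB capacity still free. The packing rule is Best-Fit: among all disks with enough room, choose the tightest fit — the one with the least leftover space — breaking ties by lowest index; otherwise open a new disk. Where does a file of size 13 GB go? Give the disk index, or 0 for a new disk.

5

Disks with room: disk 2 (24 GB), disk 3 (28 GB), disk 4 (30 GB), disk 5 (16 GB).
Tightest fit is disk 5 with 16 GB free.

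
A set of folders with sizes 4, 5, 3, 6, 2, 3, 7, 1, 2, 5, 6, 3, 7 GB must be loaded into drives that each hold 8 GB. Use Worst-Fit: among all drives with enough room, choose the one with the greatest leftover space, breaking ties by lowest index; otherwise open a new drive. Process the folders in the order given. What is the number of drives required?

Put 4 GB in drive 1; 4 GB remain.
Put 5 GB in drive 2; 3 GB remain.
Put 3 GB in drive 1; 1 GB remain.
Put 6 GB in drive 3; 2 GB remain.
Put 2 GB in drive 2; 1 GB remain.
Put 3 GB in drive 4; 5 GB remain.
Put 7 GB in drive 5; 1 GB remain.
Put 1 GB in drive 4; 4 GB remain.
Put 2 GB in drive 4; 2 GB remain.
Put 5 GB in drive 6; 3 GB remain.
Put 6 GB in drive 7; 2 GB remain.
Put 3 GB in drive 6; 0 GB remain.
Put 7 GB in drive 8; 1 GB remain.

8 drives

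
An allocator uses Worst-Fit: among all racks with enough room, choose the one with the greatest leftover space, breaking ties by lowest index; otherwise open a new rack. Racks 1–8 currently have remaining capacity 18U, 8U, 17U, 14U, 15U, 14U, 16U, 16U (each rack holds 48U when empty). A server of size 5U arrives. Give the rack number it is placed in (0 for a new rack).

Racks with room: rack 1 (18U), rack 2 (8U), rack 3 (17U), rack 4 (14U), rack 5 (15U), rack 6 (14U), rack 7 (16U), rack 8 (16U).
Most room is rack 1 with 18U free.

1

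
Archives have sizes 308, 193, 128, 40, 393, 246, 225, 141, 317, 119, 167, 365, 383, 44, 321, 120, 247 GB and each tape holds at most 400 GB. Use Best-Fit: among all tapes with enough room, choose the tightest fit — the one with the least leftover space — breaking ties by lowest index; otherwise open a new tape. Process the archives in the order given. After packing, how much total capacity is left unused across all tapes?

643

Put 308 GB in tape 1; 92 GB remain.
Put 193 GB in tape 2; 207 GB remain.
Put 128 GB in tape 2; 79 GB remain.
Put 40 GB in tape 2; 39 GB remain.
Put 393 GB in tape 3; 7 GB remain.
Put 246 GB in tape 4; 154 GB remain.
Put 225 GB in tape 5; 175 GB remain.
Put 141 GB in tape 4; 13 GB remain.
Put 317 GB in tape 6; 83 GB remain.
Put 119 GB in tape 5; 56 GB remain.
Put 167 GB in tape 7; 233 GB remain.
Put 365 GB in tape 8; 35 GB remain.
Put 383 GB in tape 9; 17 GB remain.
Put 44 GB in tape 5; 12 GB remain.
Put 321 GB in tape 10; 79 GB remain.
Put 120 GB in tape 7; 113 GB remain.
Put 247 GB in tape 11; 153 GB remain.
11 tapes × 400 GB = 4400 GB; used 3757 GB; unused 643 GB.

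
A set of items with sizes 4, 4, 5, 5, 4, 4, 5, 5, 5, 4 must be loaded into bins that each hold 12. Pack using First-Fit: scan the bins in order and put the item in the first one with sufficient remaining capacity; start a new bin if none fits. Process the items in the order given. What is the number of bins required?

5 bins

Put 4 in bin 1; 8 remain.
Put 4 in bin 1; 4 remain.
Put 5 in bin 2; 7 remain.
Put 5 in bin 2; 2 remain.
Put 4 in bin 1; 0 remain.
Put 4 in bin 3; 8 remain.
Put 5 in bin 3; 3 remain.
Put 5 in bin 4; 7 remain.
Put 5 in bin 4; 2 remain.
Put 4 in bin 5; 8 remain.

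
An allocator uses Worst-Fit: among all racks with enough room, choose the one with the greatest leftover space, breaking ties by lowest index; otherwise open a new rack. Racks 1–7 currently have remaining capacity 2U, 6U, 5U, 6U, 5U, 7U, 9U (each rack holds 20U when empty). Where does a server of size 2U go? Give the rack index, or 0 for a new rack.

7

Racks with room: rack 1 (2U), rack 2 (6U), rack 3 (5U), rack 4 (6U), rack 5 (5U), rack 6 (7U), rack 7 (9U).
Most room is rack 7 with 9U free.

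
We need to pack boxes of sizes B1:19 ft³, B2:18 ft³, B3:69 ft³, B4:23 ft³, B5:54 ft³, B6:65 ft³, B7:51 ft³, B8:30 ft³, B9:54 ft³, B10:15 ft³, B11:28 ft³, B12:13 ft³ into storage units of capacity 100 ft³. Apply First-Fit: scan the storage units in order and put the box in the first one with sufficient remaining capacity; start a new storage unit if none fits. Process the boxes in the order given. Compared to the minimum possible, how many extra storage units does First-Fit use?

1

First-Fit: [19,18,23,30] [69,15,13] [54,28] [65] [51] [54] → 6 storage units.
Total size 439 ft³; any packing needs at least ⌈439/100⌉ = 5 storage units.
An optimal packing achieves that bound: [69,30] [65,28] [54,23,19] [54,18,15,13] [51] → 5 storage units.
Excess: 6 − 5 = 1.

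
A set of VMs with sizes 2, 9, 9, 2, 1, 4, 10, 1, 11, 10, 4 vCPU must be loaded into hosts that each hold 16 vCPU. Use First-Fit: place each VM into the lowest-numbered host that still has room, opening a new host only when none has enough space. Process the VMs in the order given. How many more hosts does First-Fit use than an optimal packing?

First-Fit: [2,9,2,1,1] [9,4] [10,4] [11] [10] → 5 hosts.
5 VMs exceed 8 vCPU (half the capacity), and no two of those can share a host, so at least 5 hosts are needed.
So 5 is already optimal.

0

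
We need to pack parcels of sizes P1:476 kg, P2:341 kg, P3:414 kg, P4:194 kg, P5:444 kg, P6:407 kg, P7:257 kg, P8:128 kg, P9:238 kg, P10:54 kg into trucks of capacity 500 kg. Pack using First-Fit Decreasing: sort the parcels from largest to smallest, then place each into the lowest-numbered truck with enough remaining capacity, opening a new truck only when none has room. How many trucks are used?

7 trucks

Sorted descending: 476, 444, 414, 407, 341, 257, 238, 194, 128, 54.
truck 1: place 476 kg, 24 kg left
truck 2: place 444 kg, 56 kg left
truck 3: place 414 kg, 86 kg left
truck 4: place 407 kg, 93 kg left
truck 5: place 341 kg, 159 kg left
truck 6: place 257 kg, 243 kg left
truck 6: place 238 kg, 5 kg left
truck 7: place 194 kg, 306 kg left
truck 5: place 128 kg, 31 kg left
truck 2: place 54 kg, 2 kg left
Final trucks: [476] [444,54] [414] [407] [341,128] [257,238] [194].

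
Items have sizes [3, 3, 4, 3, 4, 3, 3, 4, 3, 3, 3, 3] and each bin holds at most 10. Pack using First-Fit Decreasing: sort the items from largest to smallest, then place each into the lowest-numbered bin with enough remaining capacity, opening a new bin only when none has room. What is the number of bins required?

5

Sorted descending: 4, 4, 4, 3, 3, 3, 3, 3, 3, 3, 3, 3.
Put 4 in bin 1; 6 remain.
Put 4 in bin 1; 2 remain.
Put 4 in bin 2; 6 remain.
Put 3 in bin 2; 3 remain.
Put 3 in bin 2; 0 remain.
Put 3 in bin 3; 7 remain.
Put 3 in bin 3; 4 remain.
Put 3 in bin 3; 1 remain.
Put 3 in bin 4; 7 remain.
Put 3 in bin 4; 4 remain.
Put 3 in bin 4; 1 remain.
Put 3 in bin 5; 7 remain.
Final bins: [4,4] [4,3,3] [3,3,3] [3,3,3] [3].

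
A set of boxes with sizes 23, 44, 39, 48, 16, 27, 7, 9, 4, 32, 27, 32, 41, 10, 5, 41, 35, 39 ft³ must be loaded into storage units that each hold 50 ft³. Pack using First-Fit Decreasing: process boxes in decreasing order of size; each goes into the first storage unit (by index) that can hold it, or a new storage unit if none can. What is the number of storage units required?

Sorted descending: 48, 44, 41, 41, 39, 39, 35, 32, 32, 27, 27, 23, 16, 10, 9, 7, 5, 4.
Put 48 ft³ in storage unit 1; 2 ft³ remain.
Put 44 ft³ in storage unit 2; 6 ft³ remain.
Put 41 ft³ in storage unit 3; 9 ft³ remain.
Put 41 ft³ in storage unit 4; 9 ft³ remain.
Put 39 ft³ in storage unit 5; 11 ft³ remain.
Put 39 ft³ in storage unit 6; 11 ft³ remain.
Put 35 ft³ in storage unit 7; 15 ft³ remain.
Put 32 ft³ in storage unit 8; 18 ft³ remain.
Put 32 ft³ in storage unit 9; 18 ft³ remain.
Put 27 ft³ in storage unit 10; 23 ft³ remain.
Put 27 ft³ in storage unit 11; 23 ft³ remain.
Put 23 ft³ in storage unit 10; 0 ft³ remain.
Put 16 ft³ in storage unit 8; 2 ft³ remain.
Put 10 ft³ in storage unit 5; 1 ft³ remain.
Put 9 ft³ in storage unit 3; 0 ft³ remain.
Put 7 ft³ in storage unit 4; 2 ft³ remain.
Put 5 ft³ in storage unit 2; 1 ft³ remain.
Put 4 ft³ in storage unit 6; 7 ft³ remain.

11 storage units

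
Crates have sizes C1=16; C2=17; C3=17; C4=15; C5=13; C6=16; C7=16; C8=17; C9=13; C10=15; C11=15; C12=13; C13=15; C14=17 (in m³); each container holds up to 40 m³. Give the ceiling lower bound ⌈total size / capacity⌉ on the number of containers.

6

Total size = 16 + 17 + 17 + 15 + 13 + 16 + 16 + 17 + 13 + 15 + 15 + 13 + 15 + 17 = 215 m³.
⌈215 / 40⌉ = 6.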